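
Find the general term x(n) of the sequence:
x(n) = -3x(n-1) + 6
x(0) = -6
First-order linear non-homogeneous.
Homogeneous solution: x_h(n) = A·(-3)^n.
Try constant particular solution x_p = K: K = -3K + 6 ⇒ K = \frac{3}{2}.
General: x(n) = A·(-3)^n + \frac{3}{2}.
Apply x(0) = -6: A + \frac{3}{2} = -6 ⇒ A = - \frac{15}{2}.
So x(n) = \frac{3}{2} - \frac{15 \left(-3\right)^{n}}{2}.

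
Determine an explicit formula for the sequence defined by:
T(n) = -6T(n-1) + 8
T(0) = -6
First-order linear non-homogeneous.
Homogeneous solution: T_h(n) = A·(-6)^n.
Try constant particular solution T_p = K: K = -6K + 8 ⇒ K = \frac{8}{7}.
General: T(n) = A·(-6)^n + \frac{8}{7}.
Apply T(0) = -6: A + \frac{8}{7} = -6 ⇒ A = - \frac{50}{7}.
So T(n) = \frac{8}{7} - \frac{50 \left(-6\right)^{n}}{7}.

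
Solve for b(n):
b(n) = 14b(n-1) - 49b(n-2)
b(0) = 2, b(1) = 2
Characteristic equation: x² - 14x + 49 = 0, which is (x - (7))².
Repeated root r = 7.
General solution: b(n) = (A + Bn)·(7)^n.
From b(0) = 2: A = 2.
From b(1) = 2: (A + B)·(7) = 2 ⇒ B = - \frac{12}{7}.
So b(n) = \left(2 - \frac{12 n}{7}\right) \cdot (7)^n.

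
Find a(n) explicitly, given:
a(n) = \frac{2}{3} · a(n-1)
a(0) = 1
Pure geometric recurrence with ratio \frac{2}{3}.
By induction a(n) = a(0) · (\frac{2}{3})^n = \left(\frac{2}{3}\right)^{n}.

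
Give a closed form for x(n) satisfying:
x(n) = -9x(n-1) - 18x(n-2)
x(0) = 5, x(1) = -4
Characteristic equation: x² + 9x + 18 = 0, which factors as (x - (-6))(x - (-3)) = 0.
Roots r₁ = -6, r₂ = -3 (distinct).
General solution: x(n) = A·(-6)^n + B·(-3)^n.
From x(0) = 5: A + B = 5.
From x(1) = -4: -6A - 3B = -4.
Solving: A = - \frac{11}{3}, B = \frac{26}{3}.
So x(n) = \frac{26 \left(-3\right)^{n}}{3} - \frac{11 \left(-6\right)^{n}}{3}.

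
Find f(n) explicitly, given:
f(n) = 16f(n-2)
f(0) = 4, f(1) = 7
Characteristic equation: x² - 16 = 0, which factors as (x - (4))(x - (-4)) = 0.
Roots r₁ = 4, r₂ = -4 (distinct).
General solution: f(n) = A·(4)^n + B·(-4)^n.
From f(0) = 4: A + B = 4.
From f(1) = 7: 4A - 4B = 7.
Solving: A = \frac{23}{8}, B = \frac{9}{8}.
So f(n) = \frac{9 \left(-4\right)^{n}}{8} + \frac{23 \cdot 4^{n}}{8}.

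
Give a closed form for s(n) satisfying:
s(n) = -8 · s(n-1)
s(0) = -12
Pure geometric recurrence with ratio -8.
By induction s(n) = s(0) · (-8)^n = - 12 \left(-8\right)^{n}.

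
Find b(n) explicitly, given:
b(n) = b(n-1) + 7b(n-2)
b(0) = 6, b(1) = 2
Characteristic equation: x² - x - 7 = 0.
Discriminant Δ = (1)² + 4·(7) = 29.
Roots r₁,₂ = (1 ± √29)/2, so r₁ = \frac{1}{2} + \frac{\sqrt{29}}{2}, r₂ = \frac{1}{2} - \frac{\sqrt{29}}{2}.
General solution: b(n) = A·r₁^n + B·r₂^n.
From the initial conditions, A + B = 6 and r₁A + r₂B = 2.
Since r₁ - r₂ = √29: A = (2 - (6)r₂)/√29 = 3 - \frac{\sqrt{29}}{29}, and B = 6 - A = \frac{\sqrt{29}}{29} + 3.
So b(n) = \left(3 - \frac{\sqrt{29}}{29}\right)\left(\frac{1}{2} + \frac{\sqrt{29}}{2}\right)^n + \left(\frac{\sqrt{29}}{29} + 3\right)\left(\frac{1}{2} - \frac{\sqrt{29}}{2}\right)^n.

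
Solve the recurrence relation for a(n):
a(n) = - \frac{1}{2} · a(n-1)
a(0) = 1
Pure geometric recurrence with ratio - \frac{1}{2}.
By induction a(n) = a(0) · (- \frac{1}{2})^n = \left(- \frac{1}{2}\right)^{n}.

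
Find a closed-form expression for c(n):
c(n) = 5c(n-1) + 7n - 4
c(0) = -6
First-order linear with linear forcing.
Homogeneous solution: c_h(n) = A·(5)^n.
Try particular c_p(n) = pn + q. Substituting:
  pn + q = 5(p(n-1) + q) + 7n - 4.
Matching the n-coefficient: p = 5p + 7 ⇒ p = - \frac{7}{4}.
Matching constants: q = -5p + 5q - 4 ⇒ q = - \frac{19}{16}.
General: c(n) = A·(5)^n - \frac{7 n}{4} - \frac{19}{16}.
Apply c(0) = -6: A - \frac{19}{16} = -6 ⇒ A = - \frac{77}{16}.
So c(n) = - \frac{77 \cdot 5^{n}}{16} - \frac{7 n}{4} - \frac{19}{16}.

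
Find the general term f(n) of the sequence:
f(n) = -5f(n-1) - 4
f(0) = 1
First-order linear non-homogeneous.
Homogeneous solution: f_h(n) = A·(-5)^n.
Try constant particular solution f_p = K: K = -5K - 4 ⇒ K = - \frac{2}{3}.
General: f(n) = A·(-5)^n - \frac{2}{3}.
Apply f(0) = 1: A - \frac{2}{3} = 1 ⇒ A = \frac{5}{3}.
So f(n) = \frac{5 \left(-5\right)^{n}}{3} - \frac{2}{3}.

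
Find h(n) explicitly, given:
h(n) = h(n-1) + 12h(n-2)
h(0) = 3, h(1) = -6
Characteristic equation: x² - x - 12 = 0, which factors as (x - (4))(x - (-3)) = 0.
Roots r₁ = 4, r₂ = -3 (distinct).
General solution: h(n) = A·(4)^n + B·(-3)^n.
From h(0) = 3: A + B = 3.
From h(1) = -6: 4A - 3B = -6.
Solving: A = \frac{3}{7}, B = \frac{18}{7}.
So h(n) = \frac{18 \left(-3\right)^{n}}{7} + \frac{3 \cdot 4^{n}}{7}.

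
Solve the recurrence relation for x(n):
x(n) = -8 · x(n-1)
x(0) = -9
Pure geometric recurrence with ratio -8.
By induction x(n) = x(0) · (-8)^n = - 9 \left(-8\right)^{n}.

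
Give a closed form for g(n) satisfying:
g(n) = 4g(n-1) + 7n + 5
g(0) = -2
First-order linear with linear forcing.
Homogeneous solution: g_h(n) = A·(4)^n.
Try particular g_p(n) = pn + q. Substituting:
  pn + q = 4(p(n-1) + q) + 7n + 5.
Matching the n-coefficient: p = 4p + 7 ⇒ p = - \frac{7}{3}.
Matching constants: q = -4p + 4q + 5 ⇒ q = - \frac{43}{9}.
General: g(n) = A·(4)^n - \frac{7 n}{3} - \frac{43}{9}.
Apply g(0) = -2: A - \frac{43}{9} = -2 ⇒ A = \frac{25}{9}.
So g(n) = \frac{25 \cdot 4^{n}}{9} - \frac{7 n}{3} - \frac{43}{9}.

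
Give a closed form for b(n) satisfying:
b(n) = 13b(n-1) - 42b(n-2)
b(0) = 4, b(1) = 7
Characteristic equation: x² - 13x + 42 = 0, which factors as (x - (6))(x - (7)) = 0.
Roots r₁ = 6, r₂ = 7 (distinct).
General solution: b(n) = A·(6)^n + B·(7)^n.
From b(0) = 4: A + B = 4.
From b(1) = 7: 6A + 7B = 7.
Solving: A = 21, B = -17.
So b(n) = 21 \cdot 6^{n} - 17 \cdot 7^{n}.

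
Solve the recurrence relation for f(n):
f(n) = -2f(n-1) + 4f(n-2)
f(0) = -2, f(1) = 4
Characteristic equation: x² + 2x - 4 = 0.
Discriminant Δ = (-2)² + 4·(4) = 20.
Roots r₁,₂ = (-2 ± √20)/2, so r₁ = -1 + \sqrt{5}, r₂ = - \sqrt{5} - 1.
General solution: f(n) = A·r₁^n + B·r₂^n.
From the initial conditions, A + B = -2 and r₁A + r₂B = 4.
Since r₁ - r₂ = √20: A = (4 - (-2)r₂)/√20 = -1 + \frac{\sqrt{5}}{5}, and B = -2 - A = -1 - \frac{\sqrt{5}}{5}.
So f(n) = \left(-1 + \frac{\sqrt{5}}{5}\right)\left(-1 + \sqrt{5}\right)^n + \left(-1 - \frac{\sqrt{5}}{5}\right)\left(- \sqrt{5} - 1\right)^n.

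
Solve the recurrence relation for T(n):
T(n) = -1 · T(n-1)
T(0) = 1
Pure geometric recurrence with ratio -1.
By induction T(n) = T(0) · (-1)^n = \left(-1\right)^{n}.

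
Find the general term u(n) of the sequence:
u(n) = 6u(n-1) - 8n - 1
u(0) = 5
First-order linear with linear forcing.
Homogeneous solution: u_h(n) = A·(6)^n.
Try particular u_p(n) = pn + q. Substituting:
  pn + q = 6(p(n-1) + q) - 8n - 1.
Matching the n-coefficient: p = 6p - 8 ⇒ p = \frac{8}{5}.
Matching constants: q = -6p + 6q - 1 ⇒ q = \frac{53}{25}.
General: u(n) = A·(6)^n + \frac{8 n}{5} + \frac{53}{25}.
Apply u(0) = 5: A + \frac{53}{25} = 5 ⇒ A = \frac{72}{25}.
So u(n) = \frac{72 \cdot 6^{n}}{25} + \frac{8 n}{5} + \frac{53}{25}.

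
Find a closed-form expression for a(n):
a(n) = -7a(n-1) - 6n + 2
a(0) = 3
First-order linear with linear forcing.
Homogeneous solution: a_h(n) = A·(-7)^n.
Try particular a_p(n) = pn + q. Substituting:
  pn + q = -7(p(n-1) + q) - 6n + 2.
Matching the n-coefficient: p = -7p - 6 ⇒ p = - \frac{3}{4}.
Matching constants: q = 7p - 7q + 2 ⇒ q = - \frac{13}{32}.
General: a(n) = A·(-7)^n - \frac{3 n}{4} - \frac{13}{32}.
Apply a(0) = 3: A - \frac{13}{32} = 3 ⇒ A = \frac{109}{32}.
So a(n) = \frac{109 \left(-7\right)^{n}}{32} - \frac{3 n}{4} - \frac{13}{32}.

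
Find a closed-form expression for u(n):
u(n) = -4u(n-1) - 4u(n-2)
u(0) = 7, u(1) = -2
Characteristic equation: x² + 4x + 4 = 0, which is (x - (-2))².
Repeated root r = -2.
General solution: u(n) = (A + Bn)·(-2)^n.
From u(0) = 7: A = 7.
From u(1) = -2: (A + B)·(-2) = -2 ⇒ B = -6.
So u(n) = \left(7 - 6 n\right) \cdot (-2)^n.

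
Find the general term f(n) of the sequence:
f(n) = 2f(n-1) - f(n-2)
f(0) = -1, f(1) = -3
Characteristic equation: x² - 2x + 1 = 0, which is (x - (1))².
Repeated root r = 1.
General solution: f(n) = (A + Bn)·(1)^n.
From f(0) = -1: A = -1.
From f(1) = -3: (A + B)·(1) = -3 ⇒ B = -2.
So f(n) = \left(- 2 n - 1\right) \cdot (1)^n.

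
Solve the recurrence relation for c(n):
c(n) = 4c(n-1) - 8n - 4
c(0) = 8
First-order linear with linear forcing.
Homogeneous solution: c_h(n) = A·(4)^n.
Try particular c_p(n) = pn + q. Substituting:
  pn + q = 4(p(n-1) + q) - 8n - 4.
Matching the n-coefficient: p = 4p - 8 ⇒ p = \frac{8}{3}.
Matching constants: q = -4p + 4q - 4 ⇒ q = \frac{44}{9}.
General: c(n) = A·(4)^n + \frac{8 n}{3} + \frac{44}{9}.
Apply c(0) = 8: A + \frac{44}{9} = 8 ⇒ A = \frac{28}{9}.
So c(n) = \frac{28 \cdot 4^{n}}{9} + \frac{8 n}{3} + \frac{44}{9}.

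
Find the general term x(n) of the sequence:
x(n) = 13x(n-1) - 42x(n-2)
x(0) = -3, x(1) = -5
Characteristic equation: x² - 13x + 42 = 0, which factors as (x - (6))(x - (7)) = 0.
Roots r₁ = 6, r₂ = 7 (distinct).
General solution: x(n) = A·(6)^n + B·(7)^n.
From x(0) = -3: A + B = -3.
From x(1) = -5: 6A + 7B = -5.
Solving: A = -16, B = 13.
So x(n) = - 16 \cdot 6^{n} + 13 \cdot 7^{n}.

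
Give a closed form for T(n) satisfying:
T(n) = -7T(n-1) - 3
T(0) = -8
First-order linear non-homogeneous.
Homogeneous solution: T_h(n) = A·(-7)^n.
Try constant particular solution T_p = K: K = -7K - 3 ⇒ K = - \frac{3}{8}.
General: T(n) = A·(-7)^n - \frac{3}{8}.
Apply T(0) = -8: A - \frac{3}{8} = -8 ⇒ A = - \frac{61}{8}.
So T(n) = - \frac{61 \left(-7\right)^{n}}{8} - \frac{3}{8}.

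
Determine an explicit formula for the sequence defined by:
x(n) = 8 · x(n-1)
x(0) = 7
Pure geometric recurrence with ratio 8.
By induction x(n) = x(0) · (8)^n = 7 \cdot 8^{n}.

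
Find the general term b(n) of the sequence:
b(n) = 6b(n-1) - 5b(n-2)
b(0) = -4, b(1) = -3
Characteristic equation: x² - 6x + 5 = 0, which factors as (x - (1))(x - (5)) = 0.
Roots r₁ = 1, r₂ = 5 (distinct).
General solution: b(n) = A·(1)^n + B·(5)^n.
From b(0) = -4: A + B = -4.
From b(1) = -3: A + 5B = -3.
Solving: A = - \frac{17}{4}, B = \frac{1}{4}.
So b(n) = \frac{5^{n}}{4} - \frac{17}{4}.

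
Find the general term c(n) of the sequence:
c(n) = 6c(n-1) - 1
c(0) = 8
First-order linear non-homogeneous.
Homogeneous solution: c_h(n) = A·(6)^n.
Try constant particular solution c_p = K: K = 6K - 1 ⇒ K = \frac{1}{5}.
General: c(n) = A·(6)^n + \frac{1}{5}.
Apply c(0) = 8: A + \frac{1}{5} = 8 ⇒ A = \frac{39}{5}.
So c(n) = \frac{39 \cdot 6^{n}}{5} + \frac{1}{5}.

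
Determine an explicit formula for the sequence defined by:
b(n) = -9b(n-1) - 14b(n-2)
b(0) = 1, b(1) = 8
Characteristic equation: x² + 9x + 14 = 0, which factors as (x - (-7))(x - (-2)) = 0.
Roots r₁ = -7, r₂ = -2 (distinct).
General solution: b(n) = A·(-7)^n + B·(-2)^n.
From b(0) = 1: A + B = 1.
From b(1) = 8: -7A - 2B = 8.
Solving: A = -2, B = 3.
So b(n) = 3 \left(-2\right)^{n} - 2 \left(-7\right)^{n}.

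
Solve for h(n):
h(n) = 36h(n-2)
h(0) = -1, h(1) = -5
Characteristic equation: x² - 36 = 0, which factors as (x - (-6))(x - (6)) = 0.
Roots r₁ = -6, r₂ = 6 (distinct).
General solution: h(n) = A·(-6)^n + B·(6)^n.
From h(0) = -1: A + B = -1.
From h(1) = -5: -6A + 6B = -5.
Solving: A = - \frac{1}{12}, B = - \frac{11}{12}.
So h(n) = - \frac{\left(-6\right)^{n}}{12} - \frac{11 \cdot 6^{n}}{12}.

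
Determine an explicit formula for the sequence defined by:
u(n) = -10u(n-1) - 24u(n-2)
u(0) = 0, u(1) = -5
Characteristic equation: x² + 10x + 24 = 0, which factors as (x - (-4))(x - (-6)) = 0.
Roots r₁ = -4, r₂ = -6 (distinct).
General solution: u(n) = A·(-4)^n + B·(-6)^n.
From u(0) = 0: A + B = 0.
From u(1) = -5: -4A - 6B = -5.
Solving: A = - \frac{5}{2}, B = \frac{5}{2}.
So u(n) = - \frac{5 \left(-4\right)^{n}}{2} + \frac{5 \left(-6\right)^{n}}{2}.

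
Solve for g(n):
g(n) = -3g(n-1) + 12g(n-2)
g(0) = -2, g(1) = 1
Characteristic equation: x² + 3x - 12 = 0.
Discriminant Δ = (-3)² + 4·(12) = 57.
Roots r₁,₂ = (-3 ± √57)/2, so r₁ = - \frac{3}{2} + \frac{\sqrt{57}}{2}, r₂ = - \frac{\sqrt{57}}{2} - \frac{3}{2}.
General solution: g(n) = A·r₁^n + B·r₂^n.
From the initial conditions, A + B = -2 and r₁A + r₂B = 1.
Since r₁ - r₂ = √57: A = (1 - (-2)r₂)/√57 = -1 - \frac{2 \sqrt{57}}{57}, and B = -2 - A = -1 + \frac{2 \sqrt{57}}{57}.
So g(n) = \left(-1 - \frac{2 \sqrt{57}}{57}\right)\left(- \frac{3}{2} + \frac{\sqrt{57}}{2}\right)^n + \left(-1 + \frac{2 \sqrt{57}}{57}\right)\left(- \frac{\sqrt{57}}{2} - \frac{3}{2}\right)^n.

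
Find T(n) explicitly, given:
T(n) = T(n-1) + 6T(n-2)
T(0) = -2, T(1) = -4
Characteristic equation: x² - x - 6 = 0, which factors as (x - (3))(x - (-2)) = 0.
Roots r₁ = 3, r₂ = -2 (distinct).
General solution: T(n) = A·(3)^n + B·(-2)^n.
From T(0) = -2: A + B = -2.
From T(1) = -4: 3A - 2B = -4.
Solving: A = - \frac{8}{5}, B = - \frac{2}{5}.
So T(n) = - \frac{2 \left(-2\right)^{n}}{5} - \frac{8 \cdot 3^{n}}{5}.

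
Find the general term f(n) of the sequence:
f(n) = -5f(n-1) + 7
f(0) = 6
First-order linear non-homogeneous.
Homogeneous solution: f_h(n) = A·(-5)^n.
Try constant particular solution f_p = K: K = -5K + 7 ⇒ K = \frac{7}{6}.
General: f(n) = A·(-5)^n + \frac{7}{6}.
Apply f(0) = 6: A + \frac{7}{6} = 6 ⇒ A = \frac{29}{6}.
So f(n) = \frac{29 \left(-5\right)^{n}}{6} + \frac{7}{6}.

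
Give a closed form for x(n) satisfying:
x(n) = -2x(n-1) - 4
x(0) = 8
First-order linear non-homogeneous.
Homogeneous solution: x_h(n) = A·(-2)^n.
Try constant particular solution x_p = K: K = -2K - 4 ⇒ K = - \frac{4}{3}.
General: x(n) = A·(-2)^n - \frac{4}{3}.
Apply x(0) = 8: A - \frac{4}{3} = 8 ⇒ A = \frac{28}{3}.
So x(n) = \frac{28 \left(-2\right)^{n}}{3} - \frac{4}{3}.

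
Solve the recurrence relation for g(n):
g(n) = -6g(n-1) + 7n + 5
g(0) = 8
First-order linear with linear forcing.
Homogeneous solution: g_h(n) = A·(-6)^n.
Try particular g_p(n) = pn + q. Substituting:
  pn + q = -6(p(n-1) + q) + 7n + 5.
Matching the n-coefficient: p = -6p + 7 ⇒ p = 1.
Matching constants: q = 6p - 6q + 5 ⇒ q = \frac{11}{7}.
General: g(n) = A·(-6)^n + n + \frac{11}{7}.
Apply g(0) = 8: A + \frac{11}{7} = 8 ⇒ A = \frac{45}{7}.
So g(n) = \frac{45 \left(-6\right)^{n}}{7} + n + \frac{11}{7}.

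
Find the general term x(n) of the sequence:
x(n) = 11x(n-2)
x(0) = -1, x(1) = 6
Characteristic equation: x² - 11 = 0.
Discriminant Δ = (0)² + 4·(11) = 44.
Roots r₁,₂ = (0 ± √44)/2, so r₁ = \sqrt{11}, r₂ = - \sqrt{11}.
General solution: x(n) = A·r₁^n + B·r₂^n.
From the initial conditions, A + B = -1 and r₁A + r₂B = 6.
Since r₁ - r₂ = √44: A = (6 - (-1)r₂)/√44 = - \frac{1}{2} + \frac{3 \sqrt{11}}{11}, and B = -1 - A = - \frac{3 \sqrt{11}}{11} - \frac{1}{2}.
So x(n) = \left(- \frac{1}{2} + \frac{3 \sqrt{11}}{11}\right)\left(\sqrt{11}\right)^n + \left(- \frac{3 \sqrt{11}}{11} - \frac{1}{2}\right)\left(- \sqrt{11}\right)^n.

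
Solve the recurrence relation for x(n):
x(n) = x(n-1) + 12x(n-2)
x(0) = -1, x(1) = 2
Characteristic equation: x² - x - 12 = 0, which factors as (x - (4))(x - (-3)) = 0.
Roots r₁ = 4, r₂ = -3 (distinct).
General solution: x(n) = A·(4)^n + B·(-3)^n.
From x(0) = -1: A + B = -1.
From x(1) = 2: 4A - 3B = 2.
Solving: A = - \frac{1}{7}, B = - \frac{6}{7}.
So x(n) = - \frac{6 \left(-3\right)^{n}}{7} - \frac{4^{n}}{7}.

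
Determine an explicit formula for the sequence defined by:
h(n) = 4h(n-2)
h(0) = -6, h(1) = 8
Characteristic equation: x² - 4 = 0, which factors as (x - (2))(x - (-2)) = 0.
Roots r₁ = 2, r₂ = -2 (distinct).
General solution: h(n) = A·(2)^n + B·(-2)^n.
From h(0) = -6: A + B = -6.
From h(1) = 8: 2A - 2B = 8.
Solving: A = -1, B = -5.
So h(n) = - 5 \left(-2\right)^{n} - 2^{n}.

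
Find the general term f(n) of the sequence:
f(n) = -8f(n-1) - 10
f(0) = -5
First-order linear non-homogeneous.
Homogeneous solution: f_h(n) = A·(-8)^n.
Try constant particular solution f_p = K: K = -8K - 10 ⇒ K = - \frac{10}{9}.
General: f(n) = A·(-8)^n - \frac{10}{9}.
Apply f(0) = -5: A - \frac{10}{9} = -5 ⇒ A = - \frac{35}{9}.
So f(n) = - \frac{35 \left(-8\right)^{n}}{9} - \frac{10}{9}.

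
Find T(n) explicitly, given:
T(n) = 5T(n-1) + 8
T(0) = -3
First-order linear non-homogeneous.
Homogeneous solution: T_h(n) = A·(5)^n.
Try constant particular solution T_p = K: K = 5K + 8 ⇒ K = -2.
General: T(n) = A·(5)^n - 2.
Apply T(0) = -3: A - 2 = -3 ⇒ A = -1.
So T(n) = - 5^{n} - 2.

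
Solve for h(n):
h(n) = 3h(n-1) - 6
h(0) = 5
First-order linear non-homogeneous.
Homogeneous solution: h_h(n) = A·(3)^n.
Try constant particular solution h_p = K: K = 3K - 6 ⇒ K = 3.
General: h(n) = A·(3)^n + 3.
Apply h(0) = 5: A + 3 = 5 ⇒ A = 2.
So h(n) = 2 \cdot 3^{n} + 3.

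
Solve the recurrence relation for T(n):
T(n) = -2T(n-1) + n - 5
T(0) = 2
First-order linear with linear forcing.
Homogeneous solution: T_h(n) = A·(-2)^n.
Try particular T_p(n) = pn + q. Substituting:
  pn + q = -2(p(n-1) + q) + n - 5.
Matching the n-coefficient: p = -2p + 1 ⇒ p = \frac{1}{3}.
Matching constants: q = 2p - 2q - 5 ⇒ q = - \frac{13}{9}.
General: T(n) = A·(-2)^n + \frac{n}{3} - \frac{13}{9}.
Apply T(0) = 2: A - \frac{13}{9} = 2 ⇒ A = \frac{31}{9}.
So T(n) = \frac{31 \left(-2\right)^{n}}{9} + \frac{n}{3} - \frac{13}{9}.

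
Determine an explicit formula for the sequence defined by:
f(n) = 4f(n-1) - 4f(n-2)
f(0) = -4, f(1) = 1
Characteristic equation: x² - 4x + 4 = 0, which is (x - (2))².
Repeated root r = 2.
General solution: f(n) = (A + Bn)·(2)^n.
From f(0) = -4: A = -4.
From f(1) = 1: (A + B)·(2) = 1 ⇒ B = \frac{9}{2}.
So f(n) = \left(\frac{9 n}{2} - 4\right) \cdot (2)^n.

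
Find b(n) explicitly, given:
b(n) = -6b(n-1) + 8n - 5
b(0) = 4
First-order linear with linear forcing.
Homogeneous solution: b_h(n) = A·(-6)^n.
Try particular b_p(n) = pn + q. Substituting:
  pn + q = -6(p(n-1) + q) + 8n - 5.
Matching the n-coefficient: p = -6p + 8 ⇒ p = \frac{8}{7}.
Matching constants: q = 6p - 6q - 5 ⇒ q = \frac{13}{49}.
General: b(n) = A·(-6)^n + \frac{8 n}{7} + \frac{13}{49}.
Apply b(0) = 4: A + \frac{13}{49} = 4 ⇒ A = \frac{183}{49}.
So b(n) = \frac{183 \left(-6\right)^{n}}{49} + \frac{8 n}{7} + \frac{13}{49}.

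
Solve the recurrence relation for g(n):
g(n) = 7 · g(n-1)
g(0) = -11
Pure geometric recurrence with ratio 7.
By induction g(n) = g(0) · (7)^n = - 11 \cdot 7^{n}.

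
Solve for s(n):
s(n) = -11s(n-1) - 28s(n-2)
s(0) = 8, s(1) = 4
Characteristic equation: x² + 11x + 28 = 0, which factors as (x - (-7))(x - (-4)) = 0.
Roots r₁ = -7, r₂ = -4 (distinct).
General solution: s(n) = A·(-7)^n + B·(-4)^n.
From s(0) = 8: A + B = 8.
From s(1) = 4: -7A - 4B = 4.
Solving: A = -12, B = 20.
So s(n) = 20 \left(-4\right)^{n} - 12 \left(-7\right)^{n}.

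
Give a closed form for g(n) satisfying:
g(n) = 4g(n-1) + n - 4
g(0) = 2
First-order linear with linear forcing.
Homogeneous solution: g_h(n) = A·(4)^n.
Try particular g_p(n) = pn + q. Substituting:
  pn + q = 4(p(n-1) + q) + n - 4.
Matching the n-coefficient: p = 4p + 1 ⇒ p = - \frac{1}{3}.
Matching constants: q = -4p + 4q - 4 ⇒ q = \frac{8}{9}.
General: g(n) = A·(4)^n - \frac{n}{3} + \frac{8}{9}.
Apply g(0) = 2: A + \frac{8}{9} = 2 ⇒ A = \frac{10}{9}.
So g(n) = \frac{10 \cdot 4^{n}}{9} - \frac{n}{3} + \frac{8}{9}.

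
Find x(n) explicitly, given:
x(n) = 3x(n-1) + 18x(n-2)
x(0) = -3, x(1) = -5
Characteristic equation: x² - 3x - 18 = 0, which factors as (x - (6))(x - (-3)) = 0.
Roots r₁ = 6, r₂ = -3 (distinct).
General solution: x(n) = A·(6)^n + B·(-3)^n.
From x(0) = -3: A + B = -3.
From x(1) = -5: 6A - 3B = -5.
Solving: A = - \frac{14}{9}, B = - \frac{13}{9}.
So x(n) = - \frac{13 \left(-3\right)^{n}}{9} - \frac{14 \cdot 6^{n}}{9}.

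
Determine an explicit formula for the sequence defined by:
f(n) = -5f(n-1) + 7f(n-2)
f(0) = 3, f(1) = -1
Characteristic equation: x² + 5x - 7 = 0.
Discriminant Δ = (-5)² + 4·(7) = 53.
Roots r₁,₂ = (-5 ± √53)/2, so r₁ = - \frac{5}{2} + \frac{\sqrt{53}}{2}, r₂ = - \frac{\sqrt{53}}{2} - \frac{5}{2}.
General solution: f(n) = A·r₁^n + B·r₂^n.
From the initial conditions, A + B = 3 and r₁A + r₂B = -1.
Since r₁ - r₂ = √53: A = (-1 - (3)r₂)/√53 = \frac{13 \sqrt{53}}{106} + \frac{3}{2}, and B = 3 - A = \frac{3}{2} - \frac{13 \sqrt{53}}{106}.
So f(n) = \left(\frac{13 \sqrt{53}}{106} + \frac{3}{2}\right)\left(- \frac{5}{2} + \frac{\sqrt{53}}{2}\right)^n + \left(\frac{3}{2} - \frac{13 \sqrt{53}}{106}\right)\left(- \frac{\sqrt{53}}{2} - \frac{5}{2}\right)^n.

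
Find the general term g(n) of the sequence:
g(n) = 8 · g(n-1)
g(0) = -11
Pure geometric recurrence with ratio 8.
By induction g(n) = g(0) · (8)^n = - 11 \cdot 8^{n}.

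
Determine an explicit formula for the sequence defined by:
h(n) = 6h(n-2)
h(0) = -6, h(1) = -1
Characteristic equation: x² - 6 = 0.
Discriminant Δ = (0)² + 4·(6) = 24.
Roots r₁,₂ = (0 ± √24)/2, so r₁ = \sqrt{6}, r₂ = - \sqrt{6}.
General solution: h(n) = A·r₁^n + B·r₂^n.
From the initial conditions, A + B = -6 and r₁A + r₂B = -1.
Since r₁ - r₂ = √24: A = (-1 - (-6)r₂)/√24 = -3 - \frac{\sqrt{6}}{12}, and B = -6 - A = -3 + \frac{\sqrt{6}}{12}.
So h(n) = \left(-3 - \frac{\sqrt{6}}{12}\right)\left(\sqrt{6}\right)^n + \left(-3 + \frac{\sqrt{6}}{12}\right)\left(- \sqrt{6}\right)^n.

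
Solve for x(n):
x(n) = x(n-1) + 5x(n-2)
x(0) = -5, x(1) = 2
Characteristic equation: x² - x - 5 = 0.
Discriminant Δ = (1)² + 4·(5) = 21.
Roots r₁,₂ = (1 ± √21)/2, so r₁ = \frac{1}{2} + \frac{\sqrt{21}}{2}, r₂ = \frac{1}{2} - \frac{\sqrt{21}}{2}.
General solution: x(n) = A·r₁^n + B·r₂^n.
From the initial conditions, A + B = -5 and r₁A + r₂B = 2.
Since r₁ - r₂ = √21: A = (2 - (-5)r₂)/√21 = - \frac{5}{2} + \frac{3 \sqrt{21}}{14}, and B = -5 - A = - \frac{5}{2} - \frac{3 \sqrt{21}}{14}.
So x(n) = \left(- \frac{5}{2} + \frac{3 \sqrt{21}}{14}\right)\left(\frac{1}{2} + \frac{\sqrt{21}}{2}\right)^n + \left(- \frac{5}{2} - \frac{3 \sqrt{21}}{14}\right)\left(\frac{1}{2} - \frac{\sqrt{21}}{2}\right)^n.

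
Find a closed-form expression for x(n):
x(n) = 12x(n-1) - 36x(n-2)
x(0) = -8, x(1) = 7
Characteristic equation: x² - 12x + 36 = 0, which is (x - (6))².
Repeated root r = 6.
General solution: x(n) = (A + Bn)·(6)^n.
From x(0) = -8: A = -8.
From x(1) = 7: (A + B)·(6) = 7 ⇒ B = \frac{55}{6}.
So x(n) = \left(\frac{55 n}{6} - 8\right) \cdot (6)^n.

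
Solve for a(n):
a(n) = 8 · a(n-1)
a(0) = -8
Pure geometric recurrence with ratio 8.
By induction a(n) = a(0) · (8)^n = - 8 \cdot 8^{n}.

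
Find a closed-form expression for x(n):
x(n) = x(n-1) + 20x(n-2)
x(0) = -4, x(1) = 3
Characteristic equation: x² - x - 20 = 0, which factors as (x - (-4))(x - (5)) = 0.
Roots r₁ = -4, r₂ = 5 (distinct).
General solution: x(n) = A·(-4)^n + B·(5)^n.
From x(0) = -4: A + B = -4.
From x(1) = 3: -4A + 5B = 3.
Solving: A = - \frac{23}{9}, B = - \frac{13}{9}.
So x(n) = - \frac{23 \left(-4\right)^{n}}{9} - \frac{13 \cdot 5^{n}}{9}.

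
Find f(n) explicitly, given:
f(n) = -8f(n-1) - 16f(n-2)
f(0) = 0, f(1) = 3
Characteristic equation: x² + 8x + 16 = 0, which is (x - (-4))².
Repeated root r = -4.
General solution: f(n) = (A + Bn)·(-4)^n.
From f(0) = 0: A = 0.
From f(1) = 3: (A + B)·(-4) = 3 ⇒ B = - \frac{3}{4}.
So f(n) = \left(- \frac{3 n}{4}\right) \cdot (-4)^n.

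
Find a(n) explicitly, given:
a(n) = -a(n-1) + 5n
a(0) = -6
First-order linear with linear forcing.
Homogeneous solution: a_h(n) = A·(-1)^n.
Try particular a_p(n) = pn + q. Substituting:
  pn + q = -(p(n-1) + q) + 5n.
Matching the n-coefficient: p = -p + 5 ⇒ p = \frac{5}{2}.
Matching constants: q = p - q ⇒ q = \frac{5}{4}.
General: a(n) = A·(-1)^n + \frac{5 n}{2} + \frac{5}{4}.
Apply a(0) = -6: A + \frac{5}{4} = -6 ⇒ A = - \frac{29}{4}.
So a(n) = - \frac{29 \left(-1\right)^{n}}{4} + \frac{5 n}{2} + \frac{5}{4}.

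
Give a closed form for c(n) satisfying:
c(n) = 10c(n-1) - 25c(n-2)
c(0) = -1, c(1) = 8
Characteristic equation: x² - 10x + 25 = 0, which is (x - (5))².
Repeated root r = 5.
General solution: c(n) = (A + Bn)·(5)^n.
From c(0) = -1: A = -1.
From c(1) = 8: (A + B)·(5) = 8 ⇒ B = \frac{13}{5}.
So c(n) = \left(\frac{13 n}{5} - 1\right) \cdot (5)^n.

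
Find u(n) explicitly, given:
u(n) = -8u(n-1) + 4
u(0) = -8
First-order linear non-homogeneous.
Homogeneous solution: u_h(n) = A·(-8)^n.
Try constant particular solution u_p = K: K = -8K + 4 ⇒ K = \frac{4}{9}.
General: u(n) = A·(-8)^n + \frac{4}{9}.
Apply u(0) = -8: A + \frac{4}{9} = -8 ⇒ A = - \frac{76}{9}.
So u(n) = \frac{4}{9} - \frac{76 \left(-8\right)^{n}}{9}.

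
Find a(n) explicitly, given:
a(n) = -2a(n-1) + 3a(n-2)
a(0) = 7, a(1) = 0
Characteristic equation: x² + 2x - 3 = 0, which factors as (x - (-3))(x - (1)) = 0.
Roots r₁ = -3, r₂ = 1 (distinct).
General solution: a(n) = A·(-3)^n + B·(1)^n.
From a(0) = 7: A + B = 7.
From a(1) = 0: -3A + B = 0.
Solving: A = \frac{7}{4}, B = \frac{21}{4}.
So a(n) = \frac{7 \left(-3\right)^{n}}{4} + \frac{21}{4}.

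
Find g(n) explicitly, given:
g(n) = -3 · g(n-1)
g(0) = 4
Pure geometric recurrence with ratio -3.
By induction g(n) = g(0) · (-3)^n = 4 \left(-3\right)^{n}.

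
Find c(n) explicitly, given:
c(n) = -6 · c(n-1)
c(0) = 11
Pure geometric recurrence with ratio -6.
By induction c(n) = c(0) · (-6)^n = 11 \left(-6\right)^{n}.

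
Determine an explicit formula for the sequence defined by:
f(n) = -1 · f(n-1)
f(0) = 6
Pure geometric recurrence with ratio -1.
By induction f(n) = f(0) · (-1)^n = 6 \left(-1\right)^{n}.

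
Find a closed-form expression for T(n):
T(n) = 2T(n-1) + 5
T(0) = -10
First-order linear non-homogeneous.
Homogeneous solution: T_h(n) = A·(2)^n.
Try constant particular solution T_p = K: K = 2K + 5 ⇒ K = -5.
General: T(n) = A·(2)^n - 5.
Apply T(0) = -10: A - 5 = -10 ⇒ A = -5.
So T(n) = - 5 \cdot 2^{n} - 5.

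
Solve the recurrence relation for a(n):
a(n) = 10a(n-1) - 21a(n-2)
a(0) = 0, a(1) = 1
Characteristic equation: x² - 10x + 21 = 0, which factors as (x - (3))(x - (7)) = 0.
Roots r₁ = 3, r₂ = 7 (distinct).
General solution: a(n) = A·(3)^n + B·(7)^n.
From a(0) = 0: A + B = 0.
From a(1) = 1: 3A + 7B = 1.
Solving: A = - \frac{1}{4}, B = \frac{1}{4}.
So a(n) = - \frac{3^{n}}{4} + \frac{7^{n}}{4}.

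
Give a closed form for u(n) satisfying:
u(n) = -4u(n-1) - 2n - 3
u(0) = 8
First-order linear with linear forcing.
Homogeneous solution: u_h(n) = A·(-4)^n.
Try particular u_p(n) = pn + q. Substituting:
  pn + q = -4(p(n-1) + q) - 2n - 3.
Matching the n-coefficient: p = -4p - 2 ⇒ p = - \frac{2}{5}.
Matching constants: q = 4p - 4q - 3 ⇒ q = - \frac{23}{25}.
General: u(n) = A·(-4)^n - \frac{2 n}{5} - \frac{23}{25}.
Apply u(0) = 8: A - \frac{23}{25} = 8 ⇒ A = \frac{223}{25}.
So u(n) = \frac{223 \left(-4\right)^{n}}{25} - \frac{2 n}{5} - \frac{23}{25}.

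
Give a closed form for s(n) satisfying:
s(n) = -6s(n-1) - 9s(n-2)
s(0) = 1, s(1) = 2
Characteristic equation: x² + 6x + 9 = 0, which is (x - (-3))².
Repeated root r = -3.
General solution: s(n) = (A + Bn)·(-3)^n.
From s(0) = 1: A = 1.
From s(1) = 2: (A + B)·(-3) = 2 ⇒ B = - \frac{5}{3}.
So s(n) = \left(1 - \frac{5 n}{3}\right) \cdot (-3)^n.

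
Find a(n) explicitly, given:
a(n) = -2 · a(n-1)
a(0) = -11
Pure geometric recurrence with ratio -2.
By induction a(n) = a(0) · (-2)^n = - 11 \left(-2\right)^{n}.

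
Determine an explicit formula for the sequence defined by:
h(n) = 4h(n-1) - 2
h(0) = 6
First-order linear non-homogeneous.
Homogeneous solution: h_h(n) = A·(4)^n.
Try constant particular solution h_p = K: K = 4K - 2 ⇒ K = \frac{2}{3}.
General: h(n) = A·(4)^n + \frac{2}{3}.
Apply h(0) = 6: A + \frac{2}{3} = 6 ⇒ A = \frac{16}{3}.
So h(n) = \frac{16 \cdot 4^{n}}{3} + \frac{2}{3}.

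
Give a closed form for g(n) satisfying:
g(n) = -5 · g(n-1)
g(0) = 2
Pure geometric recurrence with ratio -5.
By induction g(n) = g(0) · (-5)^n = 2 \left(-5\right)^{n}.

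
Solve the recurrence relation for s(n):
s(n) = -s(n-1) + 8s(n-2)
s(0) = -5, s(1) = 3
Characteristic equation: x² + x - 8 = 0.
Discriminant Δ = (-1)² + 4·(8) = 33.
Roots r₁,₂ = (-1 ± √33)/2, so r₁ = - \frac{1}{2} + \frac{\sqrt{33}}{2}, r₂ = - \frac{\sqrt{33}}{2} - \frac{1}{2}.
General solution: s(n) = A·r₁^n + B·r₂^n.
From the initial conditions, A + B = -5 and r₁A + r₂B = 3.
Since r₁ - r₂ = √33: A = (3 - (-5)r₂)/√33 = - \frac{5}{2} + \frac{\sqrt{33}}{66}, and B = -5 - A = - \frac{5}{2} - \frac{\sqrt{33}}{66}.
So s(n) = \left(- \frac{5}{2} + \frac{\sqrt{33}}{66}\right)\left(- \frac{1}{2} + \frac{\sqrt{33}}{2}\right)^n + \left(- \frac{5}{2} - \frac{\sqrt{33}}{66}\right)\left(- \frac{\sqrt{33}}{2} - \frac{1}{2}\right)^n.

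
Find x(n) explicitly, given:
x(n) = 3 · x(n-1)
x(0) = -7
Pure geometric recurrence with ratio 3.
By induction x(n) = x(0) · (3)^n = - 7 \cdot 3^{n}.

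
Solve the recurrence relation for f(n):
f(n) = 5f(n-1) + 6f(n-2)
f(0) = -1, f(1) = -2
Characteristic equation: x² - 5x - 6 = 0, which factors as (x - (6))(x - (-1)) = 0.
Roots r₁ = 6, r₂ = -1 (distinct).
General solution: f(n) = A·(6)^n + B·(-1)^n.
From f(0) = -1: A + B = -1.
From f(1) = -2: 6A - B = -2.
Solving: A = - \frac{3}{7}, B = - \frac{4}{7}.
So f(n) = - \frac{4 \left(-1\right)^{n}}{7} - \frac{3 \cdot 6^{n}}{7}.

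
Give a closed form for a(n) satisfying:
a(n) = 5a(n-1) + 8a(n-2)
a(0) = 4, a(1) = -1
Characteristic equation: x² - 5x - 8 = 0.
Discriminant Δ = (5)² + 4·(8) = 57.
Roots r₁,₂ = (5 ± √57)/2, so r₁ = \frac{5}{2} + \frac{\sqrt{57}}{2}, r₂ = \frac{5}{2} - \frac{\sqrt{57}}{2}.
General solution: a(n) = A·r₁^n + B·r₂^n.
From the initial conditions, A + B = 4 and r₁A + r₂B = -1.
Since r₁ - r₂ = √57: A = (-1 - (4)r₂)/√57 = 2 - \frac{11 \sqrt{57}}{57}, and B = 4 - A = \frac{11 \sqrt{57}}{57} + 2.
So a(n) = \left(2 - \frac{11 \sqrt{57}}{57}\right)\left(\frac{5}{2} + \frac{\sqrt{57}}{2}\right)^n + \left(\frac{11 \sqrt{57}}{57} + 2\right)\left(\frac{5}{2} - \frac{\sqrt{57}}{2}\right)^n.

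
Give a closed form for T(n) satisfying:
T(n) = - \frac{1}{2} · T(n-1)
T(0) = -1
Pure geometric recurrence with ratio - \frac{1}{2}.
By induction T(n) = T(0) · (- \frac{1}{2})^n = - \left(- \frac{1}{2}\right)^{n}.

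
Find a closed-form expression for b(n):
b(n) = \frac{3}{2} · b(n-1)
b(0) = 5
Pure geometric recurrence with ratio \frac{3}{2}.
By induction b(n) = b(0) · (\frac{3}{2})^n = 5 \left(\frac{3}{2}\right)^{n}.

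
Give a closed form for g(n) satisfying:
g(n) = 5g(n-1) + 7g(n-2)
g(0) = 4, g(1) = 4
Characteristic equation: x² - 5x - 7 = 0.
Discriminant Δ = (5)² + 4·(7) = 53.
Roots r₁,₂ = (5 ± √53)/2, so r₁ = \frac{5}{2} + \frac{\sqrt{53}}{2}, r₂ = \frac{5}{2} - \frac{\sqrt{53}}{2}.
General solution: g(n) = A·r₁^n + B·r₂^n.
From the initial conditions, A + B = 4 and r₁A + r₂B = 4.
Since r₁ - r₂ = √53: A = (4 - (4)r₂)/√53 = 2 - \frac{6 \sqrt{53}}{53}, and B = 4 - A = \frac{6 \sqrt{53}}{53} + 2.
So g(n) = \left(2 - \frac{6 \sqrt{53}}{53}\right)\left(\frac{5}{2} + \frac{\sqrt{53}}{2}\right)^n + \left(\frac{6 \sqrt{53}}{53} + 2\right)\left(\frac{5}{2} - \frac{\sqrt{53}}{2}\right)^n.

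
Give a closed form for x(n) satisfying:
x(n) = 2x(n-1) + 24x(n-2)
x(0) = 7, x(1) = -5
Characteristic equation: x² - 2x - 24 = 0, which factors as (x - (-4))(x - (6)) = 0.
Roots r₁ = -4, r₂ = 6 (distinct).
General solution: x(n) = A·(-4)^n + B·(6)^n.
From x(0) = 7: A + B = 7.
From x(1) = -5: -4A + 6B = -5.
Solving: A = \frac{47}{10}, B = \frac{23}{10}.
So x(n) = \frac{47 \left(-4\right)^{n}}{10} + \frac{23 \cdot 6^{n}}{10}.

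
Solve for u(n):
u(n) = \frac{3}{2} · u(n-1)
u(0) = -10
Pure geometric recurrence with ratio \frac{3}{2}.
By induction u(n) = u(0) · (\frac{3}{2})^n = - 10 \left(\frac{3}{2}\right)^{n}.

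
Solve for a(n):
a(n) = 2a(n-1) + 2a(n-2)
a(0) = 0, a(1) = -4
Characteristic equation: x² - 2x - 2 = 0.
Discriminant Δ = (2)² + 4·(2) = 12.
Roots r₁,₂ = (2 ± √12)/2, so r₁ = 1 + \sqrt{3}, r₂ = 1 - \sqrt{3}.
General solution: a(n) = A·r₁^n + B·r₂^n.
From the initial conditions, A + B = 0 and r₁A + r₂B = -4.
Since r₁ - r₂ = √12: A = (-4 - (0)r₂)/√12 = - \frac{2 \sqrt{3}}{3}, and B = 0 - A = \frac{2 \sqrt{3}}{3}.
So a(n) = \left(- \frac{2 \sqrt{3}}{3}\right)\left(1 + \sqrt{3}\right)^n + \left(\frac{2 \sqrt{3}}{3}\right)\left(1 - \sqrt{3}\right)^n.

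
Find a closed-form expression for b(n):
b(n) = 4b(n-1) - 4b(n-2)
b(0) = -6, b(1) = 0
Characteristic equation: x² - 4x + 4 = 0, which is (x - (2))².
Repeated root r = 2.
General solution: b(n) = (A + Bn)·(2)^n.
From b(0) = -6: A = -6.
From b(1) = 0: (A + B)·(2) = 0 ⇒ B = 6.
So b(n) = \left(6 n - 6\right) \cdot (2)^n.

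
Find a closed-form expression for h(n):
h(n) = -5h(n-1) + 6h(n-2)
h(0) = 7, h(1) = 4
Characteristic equation: x² + 5x - 6 = 0, which factors as (x - (1))(x - (-6)) = 0.
Roots r₁ = 1, r₂ = -6 (distinct).
General solution: h(n) = A·(1)^n + B·(-6)^n.
From h(0) = 7: A + B = 7.
From h(1) = 4: A - 6B = 4.
Solving: A = \frac{46}{7}, B = \frac{3}{7}.
So h(n) = \frac{3 \left(-6\right)^{n}}{7} + \frac{46}{7}.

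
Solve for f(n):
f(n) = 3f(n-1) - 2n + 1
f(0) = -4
First-order linear with linear forcing.
Homogeneous solution: f_h(n) = A·(3)^n.
Try particular f_p(n) = pn + q. Substituting:
  pn + q = 3(p(n-1) + q) - 2n + 1.
Matching the n-coefficient: p = 3p - 2 ⇒ p = 1.
Matching constants: q = -3p + 3q + 1 ⇒ q = 1.
General: f(n) = A·(3)^n + n + 1.
Apply f(0) = -4: A + 1 = -4 ⇒ A = -5.
So f(n) = - 5 \cdot 3^{n} + n + 1.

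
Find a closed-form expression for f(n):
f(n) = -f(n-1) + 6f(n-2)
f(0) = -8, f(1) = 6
Characteristic equation: x² + x - 6 = 0, which factors as (x - (2))(x - (-3)) = 0.
Roots r₁ = 2, r₂ = -3 (distinct).
General solution: f(n) = A·(2)^n + B·(-3)^n.
From f(0) = -8: A + B = -8.
From f(1) = 6: 2A - 3B = 6.
Solving: A = - \frac{18}{5}, B = - \frac{22}{5}.
So f(n) = - \frac{22 \left(-3\right)^{n}}{5} - \frac{18 \cdot 2^{n}}{5}.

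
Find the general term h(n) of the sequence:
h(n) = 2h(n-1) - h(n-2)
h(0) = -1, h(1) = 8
Characteristic equation: x² - 2x + 1 = 0, which is (x - (1))².
Repeated root r = 1.
General solution: h(n) = (A + Bn)·(1)^n.
From h(0) = -1: A = -1.
From h(1) = 8: (A + B)·(1) = 8 ⇒ B = 9.
So h(n) = \left(9 n - 1\right) \cdot (1)^n.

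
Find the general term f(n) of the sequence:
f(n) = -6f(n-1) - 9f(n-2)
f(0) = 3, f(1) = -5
Characteristic equation: x² + 6x + 9 = 0, which is (x - (-3))².
Repeated root r = -3.
General solution: f(n) = (A + Bn)·(-3)^n.
From f(0) = 3: A = 3.
From f(1) = -5: (A + B)·(-3) = -5 ⇒ B = - \frac{4}{3}.
So f(n) = \left(3 - \frac{4 n}{3}\right) \cdot (-3)^n.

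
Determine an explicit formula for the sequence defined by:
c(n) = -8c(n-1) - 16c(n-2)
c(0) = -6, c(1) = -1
Characteristic equation: x² + 8x + 16 = 0, which is (x - (-4))².
Repeated root r = -4.
General solution: c(n) = (A + Bn)·(-4)^n.
From c(0) = -6: A = -6.
From c(1) = -1: (A + B)·(-4) = -1 ⇒ B = \frac{25}{4}.
So c(n) = \left(\frac{25 n}{4} - 6\right) \cdot (-4)^n.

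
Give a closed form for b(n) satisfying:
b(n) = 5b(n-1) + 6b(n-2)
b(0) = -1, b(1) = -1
Characteristic equation: x² - 5x - 6 = 0, which factors as (x - (6))(x - (-1)) = 0.
Roots r₁ = 6, r₂ = -1 (distinct).
General solution: b(n) = A·(6)^n + B·(-1)^n.
From b(0) = -1: A + B = -1.
From b(1) = -1: 6A - B = -1.
Solving: A = - \frac{2}{7}, B = - \frac{5}{7}.
So b(n) = - \frac{5 \left(-1\right)^{n}}{7} - \frac{2 \cdot 6^{n}}{7}.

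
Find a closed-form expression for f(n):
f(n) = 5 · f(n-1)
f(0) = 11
Pure geometric recurrence with ratio 5.
By induction f(n) = f(0) · (5)^n = 11 \cdot 5^{n}.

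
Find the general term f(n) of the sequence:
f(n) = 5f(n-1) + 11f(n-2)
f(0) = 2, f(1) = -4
Characteristic equation: x² - 5x - 11 = 0.
Discriminant Δ = (5)² + 4·(11) = 69.
Roots r₁,₂ = (5 ± √69)/2, so r₁ = \frac{5}{2} + \frac{\sqrt{69}}{2}, r₂ = \frac{5}{2} - \frac{\sqrt{69}}{2}.
General solution: f(n) = A·r₁^n + B·r₂^n.
From the initial conditions, A + B = 2 and r₁A + r₂B = -4.
Since r₁ - r₂ = √69: A = (-4 - (2)r₂)/√69 = 1 - \frac{3 \sqrt{69}}{23}, and B = 2 - A = 1 + \frac{3 \sqrt{69}}{23}.
So f(n) = \left(1 - \frac{3 \sqrt{69}}{23}\right)\left(\frac{5}{2} + \frac{\sqrt{69}}{2}\right)^n + \left(1 + \frac{3 \sqrt{69}}{23}\right)\left(\frac{5}{2} - \frac{\sqrt{69}}{2}\right)^n.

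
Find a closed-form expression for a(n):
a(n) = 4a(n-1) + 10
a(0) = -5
First-order linear non-homogeneous.
Homogeneous solution: a_h(n) = A·(4)^n.
Try constant particular solution a_p = K: K = 4K + 10 ⇒ K = - \frac{10}{3}.
General: a(n) = A·(4)^n - \frac{10}{3}.
Apply a(0) = -5: A - \frac{10}{3} = -5 ⇒ A = - \frac{5}{3}.
So a(n) = - \frac{5 \cdot 4^{n}}{3} - \frac{10}{3}.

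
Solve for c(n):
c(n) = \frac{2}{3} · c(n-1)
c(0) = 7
Pure geometric recurrence with ratio \frac{2}{3}.
By induction c(n) = c(0) · (\frac{2}{3})^n = 7 \left(\frac{2}{3}\right)^{n}.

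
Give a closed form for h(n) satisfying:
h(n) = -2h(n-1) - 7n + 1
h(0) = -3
First-order linear with linear forcing.
Homogeneous solution: h_h(n) = A·(-2)^n.
Try particular h_p(n) = pn + q. Substituting:
  pn + q = -2(p(n-1) + q) - 7n + 1.
Matching the n-coefficient: p = -2p - 7 ⇒ p = - \frac{7}{3}.
Matching constants: q = 2p - 2q + 1 ⇒ q = - \frac{11}{9}.
General: h(n) = A·(-2)^n - \frac{7 n}{3} - \frac{11}{9}.
Apply h(0) = -3: A - \frac{11}{9} = -3 ⇒ A = - \frac{16}{9}.
So h(n) = - \frac{16 \left(-2\right)^{n}}{9} - \frac{7 n}{3} - \frac{11}{9}.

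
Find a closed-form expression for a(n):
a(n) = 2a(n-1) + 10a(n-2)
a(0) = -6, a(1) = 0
Characteristic equation: x² - 2x - 10 = 0.
Discriminant Δ = (2)² + 4·(10) = 44.
Roots r₁,₂ = (2 ± √44)/2, so r₁ = 1 + \sqrt{11}, r₂ = 1 - \sqrt{11}.
General solution: a(n) = A·r₁^n + B·r₂^n.
From the initial conditions, A + B = -6 and r₁A + r₂B = 0.
Since r₁ - r₂ = √44: A = (0 - (-6)r₂)/√44 = -3 + \frac{3 \sqrt{11}}{11}, and B = -6 - A = -3 - \frac{3 \sqrt{11}}{11}.
So a(n) = \left(-3 + \frac{3 \sqrt{11}}{11}\right)\left(1 + \sqrt{11}\right)^n + \left(-3 - \frac{3 \sqrt{11}}{11}\right)\left(1 - \sqrt{11}\right)^n.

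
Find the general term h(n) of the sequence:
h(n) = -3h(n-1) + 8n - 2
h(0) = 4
First-order linear with linear forcing.
Homogeneous solution: h_h(n) = A·(-3)^n.
Try particular h_p(n) = pn + q. Substituting:
  pn + q = -3(p(n-1) + q) + 8n - 2.
Matching the n-coefficient: p = -3p + 8 ⇒ p = 2.
Matching constants: q = 3p - 3q - 2 ⇒ q = 1.
General: h(n) = A·(-3)^n + 2 n + 1.
Apply h(0) = 4: A + 1 = 4 ⇒ A = 3.
So h(n) = 3 \left(-3\right)^{n} + 2 n + 1.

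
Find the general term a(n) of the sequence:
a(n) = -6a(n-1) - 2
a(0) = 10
First-order linear non-homogeneous.
Homogeneous solution: a_h(n) = A·(-6)^n.
Try constant particular solution a_p = K: K = -6K - 2 ⇒ K = - \frac{2}{7}.
General: a(n) = A·(-6)^n - \frac{2}{7}.
Apply a(0) = 10: A - \frac{2}{7} = 10 ⇒ A = \frac{72}{7}.
So a(n) = \frac{72 \left(-6\right)^{n}}{7} - \frac{2}{7}.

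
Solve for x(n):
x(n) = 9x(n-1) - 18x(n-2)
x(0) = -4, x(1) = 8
Characteristic equation: x² - 9x + 18 = 0, which factors as (x - (3))(x - (6)) = 0.
Roots r₁ = 3, r₂ = 6 (distinct).
General solution: x(n) = A·(3)^n + B·(6)^n.
From x(0) = -4: A + B = -4.
From x(1) = 8: 3A + 6B = 8.
Solving: A = - \frac{32}{3}, B = \frac{20}{3}.
So x(n) = - \frac{32 \cdot 3^{n}}{3} + \frac{20 \cdot 6^{n}}{3}.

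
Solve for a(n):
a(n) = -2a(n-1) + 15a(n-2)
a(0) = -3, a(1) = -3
Characteristic equation: x² + 2x - 15 = 0, which factors as (x - (3))(x - (-5)) = 0.
Roots r₁ = 3, r₂ = -5 (distinct).
General solution: a(n) = A·(3)^n + B·(-5)^n.
From a(0) = -3: A + B = -3.
From a(1) = -3: 3A - 5B = -3.
Solving: A = - \frac{9}{4}, B = - \frac{3}{4}.
So a(n) = - \frac{3 \left(-5\right)^{n}}{4} - \frac{9 \cdot 3^{n}}{4}.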